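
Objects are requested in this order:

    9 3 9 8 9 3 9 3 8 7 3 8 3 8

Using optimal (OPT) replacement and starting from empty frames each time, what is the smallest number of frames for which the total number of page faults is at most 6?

3

f=1: 14 faults
f=2: 7 faults
f=3: 4 faults
f=4: 4 faults
Smallest f with faults ≤ 6 is 3.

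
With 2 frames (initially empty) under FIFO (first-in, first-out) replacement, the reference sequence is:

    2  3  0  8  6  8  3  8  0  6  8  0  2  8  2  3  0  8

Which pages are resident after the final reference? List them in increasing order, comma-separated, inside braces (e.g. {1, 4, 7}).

{0, 8}

2: fault, frames {2}
3: fault, frames {2,3}
0: fault, evict 2, frames {3,0}
8: fault, evict 3, frames {0,8}
6: fault, evict 0, frames {8,6}
8: hit
3: fault, evict 8, frames {6,3}
8: fault, evict 6, frames {3,8}
0: fault, evict 3, frames {8,0}
6: fault, evict 8, frames {0,6}
8: fault, evict 0, frames {6,8}
0: fault, evict 6, frames {8,0}
2: fault, evict 8, frames {0,2}
8: fault, evict 0, frames {2,8}
2: hit
3: fault, evict 2, frames {8,3}
0: fault, evict 8, frames {3,0}
8: fault, evict 3, frames {0,8}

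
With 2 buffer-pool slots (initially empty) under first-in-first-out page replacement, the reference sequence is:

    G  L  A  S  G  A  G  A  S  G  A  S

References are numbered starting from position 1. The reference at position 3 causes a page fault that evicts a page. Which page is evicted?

G

pos 1: G -> miss, frames {G}
pos 2: L -> miss, frames {G,L}
pos 3: A -> miss, evict G, frames {L,A}
At position 3, page G is evicted.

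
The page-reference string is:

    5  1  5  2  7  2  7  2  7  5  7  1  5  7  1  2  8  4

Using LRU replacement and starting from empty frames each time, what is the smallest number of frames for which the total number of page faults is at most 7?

f=1: 18 faults
f=2: 12 faults
f=3: 8 faults
f=4: 6 faults
f=5: 6 faults
f=6: 6 faults
Smallest f with faults ≤ 7 is 4.

4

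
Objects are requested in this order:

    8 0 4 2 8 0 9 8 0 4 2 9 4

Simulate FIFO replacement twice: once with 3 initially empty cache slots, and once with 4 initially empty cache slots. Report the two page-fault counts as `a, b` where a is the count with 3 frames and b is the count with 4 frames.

9, 10

3 frames: F F F F F F F . . F F . . → 9 faults.
4 frames: F F F F . . F F F F F F . → 10 faults.
10 > 9: adding a frame increased faults — Belady's anomaly.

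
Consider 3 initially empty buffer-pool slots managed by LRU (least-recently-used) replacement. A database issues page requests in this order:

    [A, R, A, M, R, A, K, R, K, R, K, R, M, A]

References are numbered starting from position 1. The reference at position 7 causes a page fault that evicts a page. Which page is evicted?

pos 1: A → miss, frames [A]
pos 2: R → miss, frames [A, R]
pos 3: A → hit
pos 4: M → miss, frames [R, A, M]
pos 5: R → hit
pos 6: A → hit
pos 7: K → miss, evict M, frames [R, A, K]
At position 7, page M is evicted.

M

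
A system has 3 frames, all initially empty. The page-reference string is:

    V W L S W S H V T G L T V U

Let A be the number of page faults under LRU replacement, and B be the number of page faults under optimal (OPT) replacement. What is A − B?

2

Under LRU: F F F F . . F F F F F . F F → 11 faults.
Under OPT: F F F F . . F . F F F . . F → 9 faults.
A − B = 11 − 9 = 2.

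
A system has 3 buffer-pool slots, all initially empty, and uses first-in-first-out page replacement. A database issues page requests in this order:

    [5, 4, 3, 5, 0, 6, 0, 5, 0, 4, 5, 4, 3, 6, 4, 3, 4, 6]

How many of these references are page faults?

5 → miss, frames {5}
4 → miss, frames {5,4}
3 → miss, frames {5,4,3}
5 → hit
0 → miss, evict 5, frames {4,3,0}
6 → miss, evict 4, frames {3,0,6}
0 → hit
5 → miss, evict 3, frames {0,6,5}
0 → hit
4 → miss, evict 0, frames {6,5,4}
5 → hit
4 → hit
3 → miss, evict 6, frames {5,4,3}
6 → miss, evict 5, frames {4,3,6}
4 → hit
3 → hit
4 → hit
6 → hit
Page faults: 9.

9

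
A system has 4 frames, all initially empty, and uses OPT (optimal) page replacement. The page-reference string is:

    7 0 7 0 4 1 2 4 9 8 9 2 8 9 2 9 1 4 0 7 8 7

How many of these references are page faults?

7 → fault, frames [7]
0 → fault, frames [7, 0]
7 → hit
0 → hit
4 → fault, frames [7, 0, 4]
1 → fault, frames [7, 0, 4, 1]
2 → fault, evict 7, frames [0, 4, 1, 2]
4 → hit
9 → fault, evict 0, frames [4, 1, 2, 9]
8 → fault, evict 4, frames [1, 2, 9, 8]
9 → hit
2 → hit
8 → hit
9 → hit
2 → hit
9 → hit
1 → hit
4 → fault, evict 9, frames [1, 2, 8, 4]
0 → fault, evict 4, frames [1, 2, 8, 0]
7 → fault, evict 0, frames [1, 2, 8, 7]
8 → hit
7 → hit
Page faults: 10.

10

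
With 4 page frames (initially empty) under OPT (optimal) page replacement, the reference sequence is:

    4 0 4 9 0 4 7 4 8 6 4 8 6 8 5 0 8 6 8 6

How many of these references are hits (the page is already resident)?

4: fault, frames {4}
0: fault, frames {4,0}
4: hit
9: fault, frames {4,0,9}
0: hit
4: hit
7: fault, frames {4,0,9,7}
4: hit
8: fault, evict 7, frames {4,0,9,8}
6: fault, evict 9, frames {4,0,8,6}
4: hit
8: hit
6: hit
8: hit
5: fault, evict 4, frames {0,8,6,5}
0: hit
8: hit
6: hit
8: hit
6: hit
Hits: 13.

13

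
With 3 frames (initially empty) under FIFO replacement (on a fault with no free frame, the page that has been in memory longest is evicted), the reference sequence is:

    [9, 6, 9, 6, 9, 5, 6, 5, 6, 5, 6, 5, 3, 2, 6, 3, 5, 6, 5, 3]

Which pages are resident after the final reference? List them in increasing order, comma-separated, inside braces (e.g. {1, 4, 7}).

{3, 5, 6}

9: fault, frames [9]
6: fault, frames [9, 6]
9: hit
6: hit
9: hit
5: fault, frames [9, 6, 5]
6: hit
5: hit
6: hit
5: hit
6: hit
5: hit
3: fault, evict 9, frames [6, 5, 3]
2: fault, evict 6, frames [5, 3, 2]
6: fault, evict 5, frames [3, 2, 6]
3: hit
5: fault, evict 3, frames [2, 6, 5]
6: hit
5: hit
3: fault, evict 2, frames [6, 5, 3]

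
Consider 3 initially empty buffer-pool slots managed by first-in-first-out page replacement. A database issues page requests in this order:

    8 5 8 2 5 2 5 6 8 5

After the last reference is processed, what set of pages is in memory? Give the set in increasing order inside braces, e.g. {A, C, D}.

8 → miss, frames [8]
5 → miss, frames [8, 5]
8 → hit
2 → miss, frames [8, 5, 2]
5 → hit
2 → hit
5 → hit
6 → miss, evict 8, frames [5, 2, 6]
8 → miss, evict 5, frames [2, 6, 8]
5 → miss, evict 2, frames [6, 8, 5]

{5, 6, 8}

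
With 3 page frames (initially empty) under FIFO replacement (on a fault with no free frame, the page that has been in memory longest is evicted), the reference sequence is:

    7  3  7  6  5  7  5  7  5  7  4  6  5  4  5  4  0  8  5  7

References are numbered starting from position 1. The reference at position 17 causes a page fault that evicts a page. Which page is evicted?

pos 1: 7 -> fault, frames [7]
pos 2: 3 -> fault, frames [7, 3]
pos 3: 7 -> hit
pos 4: 6 -> fault, frames [7, 3, 6]
pos 5: 5 -> fault, evict 7, frames [3, 6, 5]
pos 6: 7 -> fault, evict 3, frames [6, 5, 7]
pos 7: 5 -> hit
pos 8: 7 -> hit
pos 9: 5 -> hit
pos 10: 7 -> hit
pos 11: 4 -> fault, evict 6, frames [5, 7, 4]
pos 12: 6 -> fault, evict 5, frames [7, 4, 6]
pos 13: 5 -> fault, evict 7, frames [4, 6, 5]
pos 14: 4 -> hit
pos 15: 5 -> hit
pos 16: 4 -> hit
pos 17: 0 -> fault, evict 4, frames [6, 5, 0]
At position 17, page 4 is evicted.

4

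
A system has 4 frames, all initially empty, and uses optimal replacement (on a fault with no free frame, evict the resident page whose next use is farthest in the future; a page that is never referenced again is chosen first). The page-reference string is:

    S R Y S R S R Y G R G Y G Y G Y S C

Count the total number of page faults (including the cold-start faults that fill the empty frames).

5

S → fault, frames [S]
R → fault, frames [S, R]
Y → fault, frames [S, R, Y]
S → hit
R → hit
S → hit
R → hit
Y → hit
G → fault, frames [S, R, Y, G]
R → hit
G → hit
Y → hit
G → hit
Y → hit
G → hit
Y → hit
S → hit
C → fault, evict G, frames [S, R, Y, C]
Page faults: 5.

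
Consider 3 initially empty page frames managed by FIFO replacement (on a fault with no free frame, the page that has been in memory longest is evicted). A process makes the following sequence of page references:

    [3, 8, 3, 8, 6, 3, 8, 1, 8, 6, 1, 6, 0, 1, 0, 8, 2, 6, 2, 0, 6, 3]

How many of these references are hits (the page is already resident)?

12

3: miss, frames {3}
8: miss, frames {3,8}
3: hit
8: hit
6: miss, frames {3,8,6}
3: hit
8: hit
1: miss, evict 3, frames {8,6,1}
8: hit
6: hit
1: hit
6: hit
0: miss, evict 8, frames {6,1,0}
1: hit
0: hit
8: miss, evict 6, frames {1,0,8}
2: miss, evict 1, frames {0,8,2}
6: miss, evict 0, frames {8,2,6}
2: hit
0: miss, evict 8, frames {2,6,0}
6: hit
3: miss, evict 2, frames {6,0,3}
Hits: 12.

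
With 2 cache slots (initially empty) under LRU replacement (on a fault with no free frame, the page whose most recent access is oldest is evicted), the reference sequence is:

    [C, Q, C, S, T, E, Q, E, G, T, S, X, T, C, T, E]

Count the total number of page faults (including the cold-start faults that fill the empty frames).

13

C -> fault, frames (C)
Q -> fault, frames (C Q)
C -> hit
S -> fault, evict Q, frames (C S)
T -> fault, evict C, frames (S T)
E -> fault, evict S, frames (T E)
Q -> fault, evict T, frames (E Q)
E -> hit
G -> fault, evict Q, frames (E G)
T -> fault, evict E, frames (G T)
S -> fault, evict G, frames (T S)
X -> fault, evict T, frames (S X)
T -> fault, evict S, frames (X T)
C -> fault, evict X, frames (T C)
T -> hit
E -> fault, evict C, frames (T E)
Page faults: 13.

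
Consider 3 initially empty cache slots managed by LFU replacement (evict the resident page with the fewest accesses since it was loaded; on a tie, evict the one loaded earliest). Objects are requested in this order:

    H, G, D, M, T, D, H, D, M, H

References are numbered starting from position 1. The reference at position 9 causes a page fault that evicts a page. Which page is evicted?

pos 1: H → miss, frames {H}
pos 2: G → miss, frames {H,G}
pos 3: D → miss, frames {H,G,D}
pos 4: M → miss, evict H, frames {G,D,M}
pos 5: T → miss, evict G, frames {D,M,T}
pos 6: D → hit
pos 7: H → miss, evict M, frames {D,T,H}
pos 8: D → hit
pos 9: M → miss, evict T, frames {D,H,M}
At position 9, page T is evicted.

T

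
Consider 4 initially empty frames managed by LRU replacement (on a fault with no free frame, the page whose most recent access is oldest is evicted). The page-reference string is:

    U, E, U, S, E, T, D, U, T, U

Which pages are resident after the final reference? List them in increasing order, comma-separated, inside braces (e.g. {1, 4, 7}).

{D, E, T, U}

U -> fault, frames [U]
E -> fault, frames [U, E]
U -> hit
S -> fault, frames [E, U, S]
E -> hit
T -> fault, frames [U, S, E, T]
D -> fault, evict U, frames [S, E, T, D]
U -> fault, evict S, frames [E, T, D, U]
T -> hit
U -> hit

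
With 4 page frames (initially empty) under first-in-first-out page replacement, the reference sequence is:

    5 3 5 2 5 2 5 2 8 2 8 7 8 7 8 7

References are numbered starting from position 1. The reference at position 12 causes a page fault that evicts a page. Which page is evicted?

pos 1: 5 -> fault, frames (5)
pos 2: 3 -> fault, frames (5 3)
pos 3: 5 -> hit
pos 4: 2 -> fault, frames (5 3 2)
pos 5: 5 -> hit
pos 6: 2 -> hit
pos 7: 5 -> hit
pos 8: 2 -> hit
pos 9: 8 -> fault, frames (5 3 2 8)
pos 10: 2 -> hit
pos 11: 8 -> hit
pos 12: 7 -> fault, evict 5, frames (3 2 8 7)
At position 12, page 5 is evicted.

5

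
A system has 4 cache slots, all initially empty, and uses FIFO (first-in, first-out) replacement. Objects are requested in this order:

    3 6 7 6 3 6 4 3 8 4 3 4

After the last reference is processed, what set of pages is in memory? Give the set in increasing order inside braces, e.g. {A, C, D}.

{3, 4, 7, 8}

3 -> fault, frames (3)
6 -> fault, frames (3 6)
7 -> fault, frames (3 6 7)
6 -> hit
3 -> hit
6 -> hit
4 -> fault, frames (3 6 7 4)
3 -> hit
8 -> fault, evict 3, frames (6 7 4 8)
4 -> hit
3 -> fault, evict 6, frames (7 4 8 3)
4 -> hit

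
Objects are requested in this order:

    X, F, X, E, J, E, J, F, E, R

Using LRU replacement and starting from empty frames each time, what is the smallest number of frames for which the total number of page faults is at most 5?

4

f=1: 10 faults
f=2: 7 faults
f=3: 6 faults
f=4: 5 faults
f=5: 5 faults
Smallest f with faults ≤ 5 is 4.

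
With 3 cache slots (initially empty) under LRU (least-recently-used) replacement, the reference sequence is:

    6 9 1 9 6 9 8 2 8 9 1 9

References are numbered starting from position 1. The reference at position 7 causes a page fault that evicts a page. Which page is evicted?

pos 1: 6 → miss, frames (6)
pos 2: 9 → miss, frames (6 9)
pos 3: 1 → miss, frames (6 9 1)
pos 4: 9 → hit
pos 5: 6 → hit
pos 6: 9 → hit
pos 7: 8 → miss, evict 1, frames (6 9 8)
At position 7, page 1 is evicted.

1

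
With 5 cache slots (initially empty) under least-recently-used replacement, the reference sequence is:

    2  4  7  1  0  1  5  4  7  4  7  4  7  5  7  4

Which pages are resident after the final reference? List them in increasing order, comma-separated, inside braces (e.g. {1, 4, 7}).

{0, 1, 4, 5, 7}

2: miss, frames (2)
4: miss, frames (2 4)
7: miss, frames (2 4 7)
1: miss, frames (2 4 7 1)
0: miss, frames (2 4 7 1 0)
1: hit
5: miss, evict 2, frames (4 7 0 1 5)
4: hit
7: hit
4: hit
7: hit
4: hit
7: hit
5: hit
7: hit
4: hit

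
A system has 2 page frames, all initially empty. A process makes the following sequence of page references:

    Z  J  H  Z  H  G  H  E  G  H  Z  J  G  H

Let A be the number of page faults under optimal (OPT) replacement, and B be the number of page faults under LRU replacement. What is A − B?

Under OPT: F F F . . F . F . F F F . F → 9 faults.
Under LRU: F F F F . F . F F F F F F F → 12 faults.
A − B = 9 − 12 = -3.

-3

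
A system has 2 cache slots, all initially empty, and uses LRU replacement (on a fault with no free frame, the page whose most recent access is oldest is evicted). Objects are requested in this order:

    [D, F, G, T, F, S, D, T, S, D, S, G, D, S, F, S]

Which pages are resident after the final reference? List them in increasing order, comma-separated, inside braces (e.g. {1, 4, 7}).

{F, S}

D -> miss, frames (D)
F -> miss, frames (D F)
G -> miss, evict D, frames (F G)
T -> miss, evict F, frames (G T)
F -> miss, evict G, frames (T F)
S -> miss, evict T, frames (F S)
D -> miss, evict F, frames (S D)
T -> miss, evict S, frames (D T)
S -> miss, evict D, frames (T S)
D -> miss, evict T, frames (S D)
S -> hit
G -> miss, evict D, frames (S G)
D -> miss, evict S, frames (G D)
S -> miss, evict G, frames (D S)
F -> miss, evict D, frames (S F)
S -> hit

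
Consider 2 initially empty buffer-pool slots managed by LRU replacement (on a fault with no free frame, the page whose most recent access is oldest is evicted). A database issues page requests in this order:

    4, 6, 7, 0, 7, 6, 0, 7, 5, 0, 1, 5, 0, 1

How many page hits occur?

1

4: fault, frames {4}
6: fault, frames {4,6}
7: fault, evict 4, frames {6,7}
0: fault, evict 6, frames {7,0}
7: hit
6: fault, evict 0, frames {7,6}
0: fault, evict 7, frames {6,0}
7: fault, evict 6, frames {0,7}
5: fault, evict 0, frames {7,5}
0: fault, evict 7, frames {5,0}
1: fault, evict 5, frames {0,1}
5: fault, evict 0, frames {1,5}
0: fault, evict 1, frames {5,0}
1: fault, evict 5, frames {0,1}
Hits: 1.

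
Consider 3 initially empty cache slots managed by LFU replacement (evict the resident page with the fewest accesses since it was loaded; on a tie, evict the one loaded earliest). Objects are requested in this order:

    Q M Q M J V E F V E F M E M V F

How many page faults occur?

Q: fault, frames (Q)
M: fault, frames (Q M)
Q: hit
M: hit
J: fault, frames (Q M J)
V: fault, evict J, frames (Q M V)
E: fault, evict V, frames (Q M E)
F: fault, evict E, frames (Q M F)
V: fault, evict F, frames (Q M V)
E: fault, evict V, frames (Q M E)
F: fault, evict E, frames (Q M F)
M: hit
E: fault, evict F, frames (Q M E)
M: hit
V: fault, evict E, frames (Q M V)
F: fault, evict V, frames (Q M F)
Page faults: 12.

12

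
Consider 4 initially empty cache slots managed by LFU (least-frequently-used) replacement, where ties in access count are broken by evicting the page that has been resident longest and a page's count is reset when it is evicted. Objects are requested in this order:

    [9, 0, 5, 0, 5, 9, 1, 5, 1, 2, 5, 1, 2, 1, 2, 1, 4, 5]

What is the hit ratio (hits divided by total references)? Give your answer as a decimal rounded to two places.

0.67

9 → fault, frames [9]
0 → fault, frames [9, 0]
5 → fault, frames [9, 0, 5]
0 → hit
5 → hit
9 → hit
1 → fault, frames [9, 0, 5, 1]
5 → hit
1 → hit
2 → fault, evict 9, frames [0, 5, 1, 2]
5 → hit
1 → hit
2 → hit
1 → hit
2 → hit
1 → hit
4 → fault, evict 0, frames [5, 1, 2, 4]
5 → hit
Hits: 12 of 18 references → 12/18 = 0.6667.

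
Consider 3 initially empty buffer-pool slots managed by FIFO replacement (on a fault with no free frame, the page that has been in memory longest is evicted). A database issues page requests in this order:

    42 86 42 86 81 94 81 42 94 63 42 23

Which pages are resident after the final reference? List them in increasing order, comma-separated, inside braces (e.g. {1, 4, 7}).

42 -> fault, frames {42}
86 -> fault, frames {42,86}
42 -> hit
86 -> hit
81 -> fault, frames {42,86,81}
94 -> fault, evict 42, frames {86,81,94}
81 -> hit
42 -> fault, evict 86, frames {81,94,42}
94 -> hit
63 -> fault, evict 81, frames {94,42,63}
42 -> hit
23 -> fault, evict 94, frames {42,63,23}

{23, 42, 63}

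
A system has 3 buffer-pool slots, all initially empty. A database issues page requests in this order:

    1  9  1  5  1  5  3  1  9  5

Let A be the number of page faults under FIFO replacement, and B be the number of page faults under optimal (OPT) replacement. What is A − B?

2

Under FIFO: F F . F . . F F F F → 7 faults.
Under OPT: F F . F . . F . . F → 5 faults.
A − B = 7 − 5 = 2.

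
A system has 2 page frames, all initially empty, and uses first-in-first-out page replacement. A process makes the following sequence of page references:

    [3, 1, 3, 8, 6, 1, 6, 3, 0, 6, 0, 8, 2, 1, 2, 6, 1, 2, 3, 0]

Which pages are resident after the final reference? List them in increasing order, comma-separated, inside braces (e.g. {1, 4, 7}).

{0, 3}

3 -> fault, frames {3}
1 -> fault, frames {3,1}
3 -> hit
8 -> fault, evict 3, frames {1,8}
6 -> fault, evict 1, frames {8,6}
1 -> fault, evict 8, frames {6,1}
6 -> hit
3 -> fault, evict 6, frames {1,3}
0 -> fault, evict 1, frames {3,0}
6 -> fault, evict 3, frames {0,6}
0 -> hit
8 -> fault, evict 0, frames {6,8}
2 -> fault, evict 6, frames {8,2}
1 -> fault, evict 8, frames {2,1}
2 -> hit
6 -> fault, evict 2, frames {1,6}
1 -> hit
2 -> fault, evict 1, frames {6,2}
3 -> fault, evict 6, frames {2,3}
0 -> fault, evict 2, frames {3,0}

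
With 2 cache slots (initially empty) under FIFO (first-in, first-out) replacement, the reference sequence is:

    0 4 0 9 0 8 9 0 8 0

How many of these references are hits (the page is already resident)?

0: miss, frames [0]
4: miss, frames [0, 4]
0: hit
9: miss, evict 0, frames [4, 9]
0: miss, evict 4, frames [9, 0]
8: miss, evict 9, frames [0, 8]
9: miss, evict 0, frames [8, 9]
0: miss, evict 8, frames [9, 0]
8: miss, evict 9, frames [0, 8]
0: hit
Hits: 2.

2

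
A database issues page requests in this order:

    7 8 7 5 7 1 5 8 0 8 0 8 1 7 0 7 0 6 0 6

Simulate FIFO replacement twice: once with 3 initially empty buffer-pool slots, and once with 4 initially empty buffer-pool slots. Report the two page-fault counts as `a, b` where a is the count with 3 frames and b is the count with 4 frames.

3 frames: F F . F . F . . F F . . . F . . . F F . → 9 faults.
4 frames: F F . F . F . . F . . . . F . . . F . . → 7 faults.
7 < 9: adding a frame reduced faults, as is typical.

9, 7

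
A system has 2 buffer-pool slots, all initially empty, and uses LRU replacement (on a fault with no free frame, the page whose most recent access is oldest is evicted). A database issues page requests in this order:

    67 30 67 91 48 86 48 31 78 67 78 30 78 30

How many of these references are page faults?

9

67: miss, frames {67}
30: miss, frames {67,30}
67: hit
91: miss, evict 30, frames {67,91}
48: miss, evict 67, frames {91,48}
86: miss, evict 91, frames {48,86}
48: hit
31: miss, evict 86, frames {48,31}
78: miss, evict 48, frames {31,78}
67: miss, evict 31, frames {78,67}
78: hit
30: miss, evict 67, frames {78,30}
78: hit
30: hit
Page faults: 9.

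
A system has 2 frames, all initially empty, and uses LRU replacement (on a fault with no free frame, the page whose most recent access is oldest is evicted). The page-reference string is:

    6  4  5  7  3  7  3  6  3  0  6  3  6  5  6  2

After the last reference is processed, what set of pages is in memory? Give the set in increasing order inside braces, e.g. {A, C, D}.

6 → miss, frames {6}
4 → miss, frames {6,4}
5 → miss, evict 6, frames {4,5}
7 → miss, evict 4, frames {5,7}
3 → miss, evict 5, frames {7,3}
7 → hit
3 → hit
6 → miss, evict 7, frames {3,6}
3 → hit
0 → miss, evict 6, frames {3,0}
6 → miss, evict 3, frames {0,6}
3 → miss, evict 0, frames {6,3}
6 → hit
5 → miss, evict 3, frames {6,5}
6 → hit
2 → miss, evict 5, frames {6,2}

{2, 6}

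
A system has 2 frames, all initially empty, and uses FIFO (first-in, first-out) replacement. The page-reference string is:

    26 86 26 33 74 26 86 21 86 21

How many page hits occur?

26: miss, frames [26]
86: miss, frames [26, 86]
26: hit
33: miss, evict 26, frames [86, 33]
74: miss, evict 86, frames [33, 74]
26: miss, evict 33, frames [74, 26]
86: miss, evict 74, frames [26, 86]
21: miss, evict 26, frames [86, 21]
86: hit
21: hit
Hits: 3.

3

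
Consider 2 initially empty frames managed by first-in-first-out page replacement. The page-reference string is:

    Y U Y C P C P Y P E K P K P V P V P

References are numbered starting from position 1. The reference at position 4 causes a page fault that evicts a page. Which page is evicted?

pos 1: Y: miss, frames (Y)
pos 2: U: miss, frames (Y U)
pos 3: Y: hit
pos 4: C: miss, evict Y, frames (U C)
At position 4, page Y is evicted.

Y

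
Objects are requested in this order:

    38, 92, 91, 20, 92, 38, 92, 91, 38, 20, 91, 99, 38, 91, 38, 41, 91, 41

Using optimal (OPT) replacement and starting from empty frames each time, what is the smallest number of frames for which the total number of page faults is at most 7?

f=1: 18 faults
f=2: 10 faults
f=3: 7 faults
f=4: 6 faults
f=5: 6 faults
f=6: 6 faults
Smallest f with faults ≤ 7 is 3.

3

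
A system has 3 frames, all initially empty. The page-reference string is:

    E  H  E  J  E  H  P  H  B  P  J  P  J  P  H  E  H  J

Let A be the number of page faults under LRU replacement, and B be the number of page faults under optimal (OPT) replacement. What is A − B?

Under LRU: F F . F . . F . F . F . . . F F . F → 9 faults.
Under OPT: F F . F . . F . F . . . . . F F . . → 7 faults.
A − B = 9 − 7 = 2.

2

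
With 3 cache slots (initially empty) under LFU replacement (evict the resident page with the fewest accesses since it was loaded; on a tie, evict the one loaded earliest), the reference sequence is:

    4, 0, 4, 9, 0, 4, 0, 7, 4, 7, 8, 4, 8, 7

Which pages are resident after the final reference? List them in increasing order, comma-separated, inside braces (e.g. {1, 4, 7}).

4: miss, frames {4}
0: miss, frames {4,0}
4: hit
9: miss, frames {4,0,9}
0: hit
4: hit
0: hit
7: miss, evict 9, frames {4,0,7}
4: hit
7: hit
8: miss, evict 7, frames {4,0,8}
4: hit
8: hit
7: miss, evict 8, frames {4,0,7}

{0, 4, 7}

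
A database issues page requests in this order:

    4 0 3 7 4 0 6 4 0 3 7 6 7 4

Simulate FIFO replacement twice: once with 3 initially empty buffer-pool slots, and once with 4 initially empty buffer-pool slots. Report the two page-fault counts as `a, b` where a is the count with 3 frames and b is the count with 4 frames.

3 frames: F F F F F F F . . F F . . F → 10 faults.
4 frames: F F F F . . F F F F F F . F → 11 faults.
11 > 10: adding a frame increased faults — Belady's anomaly.

10, 11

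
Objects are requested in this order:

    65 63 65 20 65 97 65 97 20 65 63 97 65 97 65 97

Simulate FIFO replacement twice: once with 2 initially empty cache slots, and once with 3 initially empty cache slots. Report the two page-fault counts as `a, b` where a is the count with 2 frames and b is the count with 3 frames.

2 frames: F F . F F F . . F F F F F . . . → 10 faults.
3 frames: F F . F . F F . . . F . . . . . → 6 faults.
6 < 10: adding a frame reduced faults, as is typical.

10, 6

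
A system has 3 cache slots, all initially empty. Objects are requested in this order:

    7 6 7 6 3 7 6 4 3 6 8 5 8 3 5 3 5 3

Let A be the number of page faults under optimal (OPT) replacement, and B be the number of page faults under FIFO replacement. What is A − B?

Under OPT: F F . . F . . F . . F F . . . . . . → 6 faults.
Under FIFO: F F . . F . . F . . F F . F . . . . → 7 faults.
A − B = 6 − 7 = -1.

-1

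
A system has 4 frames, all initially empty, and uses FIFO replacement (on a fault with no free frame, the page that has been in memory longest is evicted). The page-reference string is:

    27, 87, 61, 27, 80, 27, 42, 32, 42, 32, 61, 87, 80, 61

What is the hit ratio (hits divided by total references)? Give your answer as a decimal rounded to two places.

0.43

27 → miss, frames (27)
87 → miss, frames (27 87)
61 → miss, frames (27 87 61)
27 → hit
80 → miss, frames (27 87 61 80)
27 → hit
42 → miss, evict 27, frames (87 61 80 42)
32 → miss, evict 87, frames (61 80 42 32)
42 → hit
32 → hit
61 → hit
87 → miss, evict 61, frames (80 42 32 87)
80 → hit
61 → miss, evict 80, frames (42 32 87 61)
Hits: 6 of 14 references → 6/14 = 0.4286.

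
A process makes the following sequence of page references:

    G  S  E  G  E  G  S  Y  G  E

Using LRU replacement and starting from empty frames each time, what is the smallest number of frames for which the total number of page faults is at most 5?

3

f=1: 10 faults
f=2: 8 faults
f=3: 5 faults
f=4: 4 faults
Smallest f with faults ≤ 5 is 3.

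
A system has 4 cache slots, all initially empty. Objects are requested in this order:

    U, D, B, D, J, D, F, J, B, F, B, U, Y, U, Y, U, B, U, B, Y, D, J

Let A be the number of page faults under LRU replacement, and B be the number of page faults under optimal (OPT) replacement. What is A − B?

Under LRU: F F F . F . F . . . . F F . . . . . . . F F → 9 faults.
Under OPT: F F F . F . F . . . . . F . . . . . . . F . → 7 faults.
A − B = 9 − 7 = 2.

2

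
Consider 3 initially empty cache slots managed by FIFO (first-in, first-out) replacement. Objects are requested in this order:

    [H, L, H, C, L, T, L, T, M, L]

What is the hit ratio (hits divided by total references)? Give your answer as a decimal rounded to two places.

H -> miss, frames [H]
L -> miss, frames [H, L]
H -> hit
C -> miss, frames [H, L, C]
L -> hit
T -> miss, evict H, frames [L, C, T]
L -> hit
T -> hit
M -> miss, evict L, frames [C, T, M]
L -> miss, evict C, frames [T, M, L]
Hits: 4 of 10 references → 4/10 = 0.4000.

0.40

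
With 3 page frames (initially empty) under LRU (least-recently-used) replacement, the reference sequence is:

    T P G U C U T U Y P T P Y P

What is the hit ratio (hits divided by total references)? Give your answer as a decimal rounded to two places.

0.36

T: fault, frames {T}
P: fault, frames {T,P}
G: fault, frames {T,P,G}
U: fault, evict T, frames {P,G,U}
C: fault, evict P, frames {G,U,C}
U: hit
T: fault, evict G, frames {C,U,T}
U: hit
Y: fault, evict C, frames {T,U,Y}
P: fault, evict T, frames {U,Y,P}
T: fault, evict U, frames {Y,P,T}
P: hit
Y: hit
P: hit
Hits: 5 of 14 references → 5/14 = 0.3571.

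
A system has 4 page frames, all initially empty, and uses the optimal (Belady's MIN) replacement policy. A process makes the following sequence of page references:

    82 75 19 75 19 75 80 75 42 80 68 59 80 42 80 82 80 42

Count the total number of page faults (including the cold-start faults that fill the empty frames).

82 -> fault, frames {82}
75 -> fault, frames {82,75}
19 -> fault, frames {82,75,19}
75 -> hit
19 -> hit
75 -> hit
80 -> fault, frames {82,75,19,80}
75 -> hit
42 -> fault, evict 19, frames {82,75,80,42}
80 -> hit
68 -> fault, evict 75, frames {82,80,42,68}
59 -> fault, evict 68, frames {82,80,42,59}
80 -> hit
42 -> hit
80 -> hit
82 -> hit
80 -> hit
42 -> hit
Page faults: 7.

7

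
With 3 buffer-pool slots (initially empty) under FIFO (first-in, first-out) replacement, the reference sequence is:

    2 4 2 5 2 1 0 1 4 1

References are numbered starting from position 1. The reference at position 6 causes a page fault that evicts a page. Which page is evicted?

pos 1: 2: miss, frames {2}
pos 2: 4: miss, frames {2,4}
pos 3: 2: hit
pos 4: 5: miss, frames {2,4,5}
pos 5: 2: hit
pos 6: 1: miss, evict 2, frames {4,5,1}
At position 6, page 2 is evicted.

2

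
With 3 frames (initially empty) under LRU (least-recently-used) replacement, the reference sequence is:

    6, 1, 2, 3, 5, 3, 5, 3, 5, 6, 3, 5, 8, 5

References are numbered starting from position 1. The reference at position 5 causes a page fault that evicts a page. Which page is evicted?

1

pos 1: 6 → miss, frames (6)
pos 2: 1 → miss, frames (6 1)
pos 3: 2 → miss, frames (6 1 2)
pos 4: 3 → miss, evict 6, frames (1 2 3)
pos 5: 5 → miss, evict 1, frames (2 3 5)
At position 5, page 1 is evicted.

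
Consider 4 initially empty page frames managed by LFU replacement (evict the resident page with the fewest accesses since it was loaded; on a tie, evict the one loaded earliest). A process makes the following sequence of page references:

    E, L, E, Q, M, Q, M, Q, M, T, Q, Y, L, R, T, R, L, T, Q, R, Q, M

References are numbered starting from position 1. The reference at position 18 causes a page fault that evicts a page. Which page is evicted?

L

pos 1: E → fault, frames {E}
pos 2: L → fault, frames {E,L}
pos 3: E → hit
pos 4: Q → fault, frames {E,L,Q}
pos 5: M → fault, frames {E,L,Q,M}
pos 6: Q → hit
pos 7: M → hit
pos 8: Q → hit
pos 9: M → hit
pos 10: T → fault, evict L, frames {E,Q,M,T}
pos 11: Q → hit
pos 12: Y → fault, evict T, frames {E,Q,M,Y}
pos 13: L → fault, evict Y, frames {E,Q,M,L}
pos 14: R → fault, evict L, frames {E,Q,M,R}
pos 15: T → fault, evict R, frames {E,Q,M,T}
pos 16: R → fault, evict T, frames {E,Q,M,R}
pos 17: L → fault, evict R, frames {E,Q,M,L}
pos 18: T → fault, evict L, frames {E,Q,M,T}
At position 18, page L is evicted.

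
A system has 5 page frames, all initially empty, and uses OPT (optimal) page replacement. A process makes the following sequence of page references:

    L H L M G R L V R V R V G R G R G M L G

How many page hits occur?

L → fault, frames [L]
H → fault, frames [L, H]
L → hit
M → fault, frames [L, H, M]
G → fault, frames [L, H, M, G]
R → fault, frames [L, H, M, G, R]
L → hit
V → fault, evict H, frames [L, M, G, R, V]
R → hit
V → hit
R → hit
V → hit
G → hit
R → hit
G → hit
R → hit
G → hit
M → hit
L → hit
G → hit
Hits: 14.

14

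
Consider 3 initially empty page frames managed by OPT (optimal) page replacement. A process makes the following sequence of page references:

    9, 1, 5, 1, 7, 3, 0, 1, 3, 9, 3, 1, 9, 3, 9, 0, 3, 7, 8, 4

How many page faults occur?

9: fault, frames (9)
1: fault, frames (9 1)
5: fault, frames (9 1 5)
1: hit
7: fault, evict 5, frames (9 1 7)
3: fault, evict 7, frames (9 1 3)
0: fault, evict 9, frames (1 3 0)
1: hit
3: hit
9: fault, evict 0, frames (1 3 9)
3: hit
1: hit
9: hit
3: hit
9: hit
0: fault, evict 9, frames (1 3 0)
3: hit
7: fault, evict 0, frames (1 3 7)
8: fault, evict 7, frames (1 3 8)
4: fault, evict 8, frames (1 3 4)
Page faults: 11.

11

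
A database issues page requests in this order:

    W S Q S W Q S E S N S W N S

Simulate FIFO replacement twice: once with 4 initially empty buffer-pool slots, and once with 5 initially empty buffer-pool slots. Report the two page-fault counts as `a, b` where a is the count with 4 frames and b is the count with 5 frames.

4 frames: F F F . . . . F . F . F . F → 7 faults.
5 frames: F F F . . . . F . F . . . . → 5 faults.
5 < 7: adding a frame reduced faults, as is typical.

7, 5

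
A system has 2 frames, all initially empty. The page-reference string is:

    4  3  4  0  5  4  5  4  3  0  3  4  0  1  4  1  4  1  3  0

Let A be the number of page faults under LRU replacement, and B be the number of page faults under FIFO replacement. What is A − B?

2

Under LRU: F F . F F F . . F F . F F F F . . . F F → 13 faults.
Under FIFO: F F . F F F . . F F . F . F . . . . F F → 11 faults.
A − B = 13 − 11 = 2.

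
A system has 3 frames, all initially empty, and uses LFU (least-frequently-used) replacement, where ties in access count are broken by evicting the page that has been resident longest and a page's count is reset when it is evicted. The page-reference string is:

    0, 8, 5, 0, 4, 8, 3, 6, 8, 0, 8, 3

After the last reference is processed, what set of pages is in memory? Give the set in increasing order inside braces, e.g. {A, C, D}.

{0, 3, 8}

0: fault, frames (0)
8: fault, frames (0 8)
5: fault, frames (0 8 5)
0: hit
4: fault, evict 8, frames (0 5 4)
8: fault, evict 5, frames (0 4 8)
3: fault, evict 4, frames (0 8 3)
6: fault, evict 8, frames (0 3 6)
8: fault, evict 3, frames (0 6 8)
0: hit
8: hit
3: fault, evict 6, frames (0 8 3)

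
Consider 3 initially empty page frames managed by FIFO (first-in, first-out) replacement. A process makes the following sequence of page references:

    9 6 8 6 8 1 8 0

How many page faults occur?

9: fault, frames [9]
6: fault, frames [9, 6]
8: fault, frames [9, 6, 8]
6: hit
8: hit
1: fault, evict 9, frames [6, 8, 1]
8: hit
0: fault, evict 6, frames [8, 1, 0]
Page faults: 5.

5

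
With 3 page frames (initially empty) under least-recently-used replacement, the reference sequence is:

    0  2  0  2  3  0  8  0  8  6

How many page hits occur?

0 -> fault, frames (0)
2 -> fault, frames (0 2)
0 -> hit
2 -> hit
3 -> fault, frames (0 2 3)
0 -> hit
8 -> fault, evict 2, frames (3 0 8)
0 -> hit
8 -> hit
6 -> fault, evict 3, frames (0 8 6)
Hits: 5.

5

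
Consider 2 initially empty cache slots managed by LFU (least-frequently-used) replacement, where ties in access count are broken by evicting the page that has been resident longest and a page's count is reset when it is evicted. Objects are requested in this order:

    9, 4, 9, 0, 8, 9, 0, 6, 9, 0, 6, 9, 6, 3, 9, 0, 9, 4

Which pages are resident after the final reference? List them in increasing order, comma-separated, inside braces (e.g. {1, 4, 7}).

{4, 9}

9 -> fault, frames {9}
4 -> fault, frames {9,4}
9 -> hit
0 -> fault, evict 4, frames {9,0}
8 -> fault, evict 0, frames {9,8}
9 -> hit
0 -> fault, evict 8, frames {9,0}
6 -> fault, evict 0, frames {9,6}
9 -> hit
0 -> fault, evict 6, frames {9,0}
6 -> fault, evict 0, frames {9,6}
9 -> hit
6 -> hit
3 -> fault, evict 6, frames {9,3}
9 -> hit
0 -> fault, evict 3, frames {9,0}
9 -> hit
4 -> fault, evict 0, frames {9,4}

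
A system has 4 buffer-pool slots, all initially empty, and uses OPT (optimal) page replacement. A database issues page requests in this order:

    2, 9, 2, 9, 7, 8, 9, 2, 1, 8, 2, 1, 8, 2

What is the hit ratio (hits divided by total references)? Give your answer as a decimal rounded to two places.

0.64

2: miss, frames {2}
9: miss, frames {2,9}
2: hit
9: hit
7: miss, frames {2,9,7}
8: miss, frames {2,9,7,8}
9: hit
2: hit
1: miss, evict 7, frames {2,9,8,1}
8: hit
2: hit
1: hit
8: hit
2: hit
Hits: 9 of 14 references → 9/14 = 0.6429.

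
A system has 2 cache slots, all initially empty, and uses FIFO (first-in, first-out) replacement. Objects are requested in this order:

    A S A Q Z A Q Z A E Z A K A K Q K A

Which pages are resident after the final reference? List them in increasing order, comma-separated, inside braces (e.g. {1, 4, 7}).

{A, Q}

A: fault, frames [A]
S: fault, frames [A, S]
A: hit
Q: fault, evict A, frames [S, Q]
Z: fault, evict S, frames [Q, Z]
A: fault, evict Q, frames [Z, A]
Q: fault, evict Z, frames [A, Q]
Z: fault, evict A, frames [Q, Z]
A: fault, evict Q, frames [Z, A]
E: fault, evict Z, frames [A, E]
Z: fault, evict A, frames [E, Z]
A: fault, evict E, frames [Z, A]
K: fault, evict Z, frames [A, K]
A: hit
K: hit
Q: fault, evict A, frames [K, Q]
K: hit
A: fault, evict K, frames [Q, A]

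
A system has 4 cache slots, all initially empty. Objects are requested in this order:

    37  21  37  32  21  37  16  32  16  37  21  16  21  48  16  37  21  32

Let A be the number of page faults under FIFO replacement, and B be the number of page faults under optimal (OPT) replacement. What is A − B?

Under FIFO: F F . F . . F . . . . . . F . F F F → 8 faults.
Under OPT: F F . F . . F . . . . . . F . . . F → 6 faults.
A − B = 8 − 6 = 2.

2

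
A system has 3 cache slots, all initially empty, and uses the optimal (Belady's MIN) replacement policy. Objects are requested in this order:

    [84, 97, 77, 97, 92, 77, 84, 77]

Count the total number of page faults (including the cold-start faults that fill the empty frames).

84 -> fault, frames (84)
97 -> fault, frames (84 97)
77 -> fault, frames (84 97 77)
97 -> hit
92 -> fault, evict 97, frames (84 77 92)
77 -> hit
84 -> hit
77 -> hit
Page faults: 4.

4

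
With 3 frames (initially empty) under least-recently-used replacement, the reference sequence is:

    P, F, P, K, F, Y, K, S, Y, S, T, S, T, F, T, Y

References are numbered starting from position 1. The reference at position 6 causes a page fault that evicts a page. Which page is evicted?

pos 1: P → fault, frames (P)
pos 2: F → fault, frames (P F)
pos 3: P → hit
pos 4: K → fault, frames (F P K)
pos 5: F → hit
pos 6: Y → fault, evict P, frames (K F Y)
At position 6, page P is evicted.

P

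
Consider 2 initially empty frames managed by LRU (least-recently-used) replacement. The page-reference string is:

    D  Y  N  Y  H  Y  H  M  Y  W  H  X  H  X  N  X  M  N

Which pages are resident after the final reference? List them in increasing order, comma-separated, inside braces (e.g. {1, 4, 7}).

{M, N}

D -> fault, frames (D)
Y -> fault, frames (D Y)
N -> fault, evict D, frames (Y N)
Y -> hit
H -> fault, evict N, frames (Y H)
Y -> hit
H -> hit
M -> fault, evict Y, frames (H M)
Y -> fault, evict H, frames (M Y)
W -> fault, evict M, frames (Y W)
H -> fault, evict Y, frames (W H)
X -> fault, evict W, frames (H X)
H -> hit
X -> hit
N -> fault, evict H, frames (X N)
X -> hit
M -> fault, evict N, frames (X M)
N -> fault, evict X, frames (M N)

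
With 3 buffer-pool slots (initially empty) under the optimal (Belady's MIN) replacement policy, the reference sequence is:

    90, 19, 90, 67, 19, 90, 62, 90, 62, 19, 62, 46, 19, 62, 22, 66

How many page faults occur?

90 -> fault, frames [90]
19 -> fault, frames [90, 19]
90 -> hit
67 -> fault, frames [90, 19, 67]
19 -> hit
90 -> hit
62 -> fault, evict 67, frames [90, 19, 62]
90 -> hit
62 -> hit
19 -> hit
62 -> hit
46 -> fault, evict 90, frames [19, 62, 46]
19 -> hit
62 -> hit
22 -> fault, evict 46, frames [19, 62, 22]
66 -> fault, evict 22, frames [19, 62, 66]
Page faults: 7.

7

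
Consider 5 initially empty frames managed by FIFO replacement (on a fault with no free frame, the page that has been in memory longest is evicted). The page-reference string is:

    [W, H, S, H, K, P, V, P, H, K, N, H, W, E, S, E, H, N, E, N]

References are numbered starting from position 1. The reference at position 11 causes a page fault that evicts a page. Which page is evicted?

H

pos 1: W -> miss, frames {W}
pos 2: H -> miss, frames {W,H}
pos 3: S -> miss, frames {W,H,S}
pos 4: H -> hit
pos 5: K -> miss, frames {W,H,S,K}
pos 6: P -> miss, frames {W,H,S,K,P}
pos 7: V -> miss, evict W, frames {H,S,K,P,V}
pos 8: P -> hit
pos 9: H -> hit
pos 10: K -> hit
pos 11: N -> miss, evict H, frames {S,K,P,V,N}
At position 11, page H is evicted.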